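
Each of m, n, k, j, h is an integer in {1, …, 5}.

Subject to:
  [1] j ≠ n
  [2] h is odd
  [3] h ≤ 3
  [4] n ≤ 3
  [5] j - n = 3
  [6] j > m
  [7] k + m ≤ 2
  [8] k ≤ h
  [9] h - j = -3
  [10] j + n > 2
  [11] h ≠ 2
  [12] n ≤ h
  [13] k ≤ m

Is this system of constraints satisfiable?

Try m = 1, n = 1, k = 1, j = 4, h = 1.
Check constraint 5: j - n = 3; constraint 7: k + m = 2. The remaining constraints are straightforward to verify.

Satisfiable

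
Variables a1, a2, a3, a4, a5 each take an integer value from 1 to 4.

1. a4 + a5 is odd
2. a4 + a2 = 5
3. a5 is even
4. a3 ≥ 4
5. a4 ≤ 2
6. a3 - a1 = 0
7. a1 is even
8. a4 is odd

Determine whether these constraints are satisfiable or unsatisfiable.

Satisfiable

Setting (a1, a2, a3, a4, a5) = (4, 4, 4, 1, 2) satisfies everything: constraint 1: a4 + a5 = 3 is odd; constraint 2: a4 + a2 = 5; constraint 6: a3 - a1 = 0, and the others follow.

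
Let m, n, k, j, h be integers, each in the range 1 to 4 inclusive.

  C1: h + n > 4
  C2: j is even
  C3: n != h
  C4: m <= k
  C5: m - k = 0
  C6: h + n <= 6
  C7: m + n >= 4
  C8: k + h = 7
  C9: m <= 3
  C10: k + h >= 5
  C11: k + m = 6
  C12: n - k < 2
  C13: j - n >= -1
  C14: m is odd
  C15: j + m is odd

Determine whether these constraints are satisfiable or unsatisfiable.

One satisfying assignment is m = 3, n = 2, k = 3, j = 2, h = 4.
For the less obvious constraints — constraint 1: h + n = 6; constraint 5: m - k = 0; constraint 6: h + n = 6 — and the others hold by inspection.

Satisfiable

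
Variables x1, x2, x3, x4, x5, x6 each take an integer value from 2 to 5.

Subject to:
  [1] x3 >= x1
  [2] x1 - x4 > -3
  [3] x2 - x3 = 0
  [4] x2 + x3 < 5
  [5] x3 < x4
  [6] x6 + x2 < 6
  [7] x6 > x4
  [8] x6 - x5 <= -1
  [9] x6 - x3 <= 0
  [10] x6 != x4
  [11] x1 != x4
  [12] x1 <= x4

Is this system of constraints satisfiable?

Constraints 5, 7, and 9 give x6 ≤ x3, x3 < x4, x4 < x6. Chaining: x6 ≤ x3 < x4 < x6, which forces x6 < x6 — impossible.

Unsatisfiable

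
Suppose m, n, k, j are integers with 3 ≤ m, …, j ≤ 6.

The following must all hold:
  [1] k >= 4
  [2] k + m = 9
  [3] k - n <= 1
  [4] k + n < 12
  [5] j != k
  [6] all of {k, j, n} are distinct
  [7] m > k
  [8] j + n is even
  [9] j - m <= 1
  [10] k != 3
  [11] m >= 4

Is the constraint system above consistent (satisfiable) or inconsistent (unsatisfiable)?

The assignment m = 5, n = 5, k = 4, j = 3 works:
  constraint 2 holds since k + m = 9.
  constraint 3 holds since k - n = -1.
The rest check out directly.

Satisfiable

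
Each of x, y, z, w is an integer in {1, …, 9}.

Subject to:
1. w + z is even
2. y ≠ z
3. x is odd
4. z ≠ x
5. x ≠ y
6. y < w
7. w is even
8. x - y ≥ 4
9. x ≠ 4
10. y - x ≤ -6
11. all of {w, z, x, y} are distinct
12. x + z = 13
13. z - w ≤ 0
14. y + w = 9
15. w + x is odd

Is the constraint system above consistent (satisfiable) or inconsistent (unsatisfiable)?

Satisfiable

Setting (x, y, z, w) = (9, 3, 4, 6) satisfies everything: constraint 8: x - y = 6; constraint 10: y - x = -6, and the others follow.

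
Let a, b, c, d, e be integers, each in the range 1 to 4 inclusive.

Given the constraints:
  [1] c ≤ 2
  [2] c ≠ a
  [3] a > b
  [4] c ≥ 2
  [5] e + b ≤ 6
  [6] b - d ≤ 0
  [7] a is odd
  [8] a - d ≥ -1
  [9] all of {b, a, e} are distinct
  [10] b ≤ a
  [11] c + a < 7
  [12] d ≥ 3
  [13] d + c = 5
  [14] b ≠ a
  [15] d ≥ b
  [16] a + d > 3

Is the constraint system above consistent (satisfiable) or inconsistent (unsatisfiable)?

The assignment a = 3, b = 1, c = 2, d = 3, e = 2 works:
  constraint 5 holds since e + b = 3.
  constraint 6 holds since b - d = -2.
  constraint 8 holds since a - d = 0.
The rest check out directly.

Satisfiable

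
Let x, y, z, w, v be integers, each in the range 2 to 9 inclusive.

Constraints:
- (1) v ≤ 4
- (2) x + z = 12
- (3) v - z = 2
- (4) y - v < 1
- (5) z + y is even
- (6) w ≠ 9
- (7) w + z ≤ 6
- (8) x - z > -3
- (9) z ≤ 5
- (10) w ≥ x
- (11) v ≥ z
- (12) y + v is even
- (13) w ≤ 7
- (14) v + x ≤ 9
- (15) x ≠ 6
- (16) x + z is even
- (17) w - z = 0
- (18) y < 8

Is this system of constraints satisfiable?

Unsatisfiable

From constraints 10 and 13: x ≤ w ≤ 7. From constraints 1 and 11: z ≤ v ≤ 4. Hence x + z ≤ 11. But constraint 2 requires x + z = 12, and 12 > 11. Contradiction.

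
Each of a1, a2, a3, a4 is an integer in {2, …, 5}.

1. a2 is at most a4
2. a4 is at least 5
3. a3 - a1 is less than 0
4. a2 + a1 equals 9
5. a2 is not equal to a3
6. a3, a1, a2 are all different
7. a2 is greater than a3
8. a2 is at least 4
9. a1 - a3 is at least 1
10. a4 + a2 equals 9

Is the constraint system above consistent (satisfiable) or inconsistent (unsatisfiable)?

Try a1 = 5, a2 = 4, a3 = 3, a4 = 5.
Check constraint 3: a3 - a1 = -2; constraint 4: a2 + a1 = 9; constraint 9: a1 - a3 = 2. The remaining constraints are straightforward to verify.

Satisfiable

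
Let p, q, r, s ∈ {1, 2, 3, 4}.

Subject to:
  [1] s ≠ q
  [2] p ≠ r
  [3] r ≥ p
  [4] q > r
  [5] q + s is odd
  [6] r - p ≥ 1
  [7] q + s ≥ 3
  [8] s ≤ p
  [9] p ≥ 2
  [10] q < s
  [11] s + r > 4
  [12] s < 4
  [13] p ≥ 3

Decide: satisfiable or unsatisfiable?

Unsatisfiable

Constraints 3, 4, 8, and 10 give r < q, q < s, s ≤ p, p ≤ r. Chaining: r < q < s ≤ p ≤ r, which forces r < r — impossible.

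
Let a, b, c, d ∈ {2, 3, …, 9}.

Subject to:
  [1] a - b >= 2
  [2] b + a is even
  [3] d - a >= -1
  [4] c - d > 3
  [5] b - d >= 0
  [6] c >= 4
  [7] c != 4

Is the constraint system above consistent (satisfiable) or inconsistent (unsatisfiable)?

Unsatisfiable

Constraints 1, 3, and 5 give a − b ≥ 2, b − d ≥ 0, d − a ≥ -1.
Adding all 3 inequalities: the left sides telescope to 0, and the right sides sum to 2 + 0 + (-1) = 1. So 0 ≥ 1, which is false.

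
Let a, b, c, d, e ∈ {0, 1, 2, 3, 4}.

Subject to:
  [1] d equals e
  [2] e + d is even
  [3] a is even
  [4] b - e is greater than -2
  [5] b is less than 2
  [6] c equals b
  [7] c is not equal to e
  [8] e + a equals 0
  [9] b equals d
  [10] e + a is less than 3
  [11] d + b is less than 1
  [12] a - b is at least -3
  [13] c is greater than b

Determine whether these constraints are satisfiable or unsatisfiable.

From constraints 1, 6, and 9, c = b = d = e, so c = e. But constraint 7 says c ≠ e. Contradiction.

Unsatisfiable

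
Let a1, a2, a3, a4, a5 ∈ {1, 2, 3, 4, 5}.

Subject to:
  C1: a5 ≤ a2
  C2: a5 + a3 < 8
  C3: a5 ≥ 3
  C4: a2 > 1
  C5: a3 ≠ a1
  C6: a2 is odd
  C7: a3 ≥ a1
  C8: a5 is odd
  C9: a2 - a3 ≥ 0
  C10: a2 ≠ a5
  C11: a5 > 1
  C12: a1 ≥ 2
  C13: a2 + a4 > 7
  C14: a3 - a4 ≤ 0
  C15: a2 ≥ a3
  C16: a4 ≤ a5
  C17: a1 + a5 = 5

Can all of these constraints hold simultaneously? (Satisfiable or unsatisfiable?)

Satisfiable

One satisfying assignment is a1 = 2, a2 = 5, a3 = 3, a4 = 3, a5 = 3.
For the less obvious constraints — constraint 2: a5 + a3 = 6; constraint 9: a2 - a3 = 2; constraint 13: a2 + a4 = 8 — and the others hold by inspection.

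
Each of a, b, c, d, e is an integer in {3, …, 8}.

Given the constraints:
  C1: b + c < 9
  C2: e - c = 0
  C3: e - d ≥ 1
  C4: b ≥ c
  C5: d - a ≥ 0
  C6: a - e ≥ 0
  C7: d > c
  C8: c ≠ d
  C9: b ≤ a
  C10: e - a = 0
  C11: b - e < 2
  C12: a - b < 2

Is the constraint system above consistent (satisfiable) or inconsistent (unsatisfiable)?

Constraints 3, 5, and 6 give a − e ≥ 0, e − d ≥ 1, d − a ≥ 0.
Adding all 3 inequalities: the left sides telescope to 0, and the right sides sum to 0 + 1 + 0 = 1. So 0 ≥ 1, which is false.

Unsatisfiable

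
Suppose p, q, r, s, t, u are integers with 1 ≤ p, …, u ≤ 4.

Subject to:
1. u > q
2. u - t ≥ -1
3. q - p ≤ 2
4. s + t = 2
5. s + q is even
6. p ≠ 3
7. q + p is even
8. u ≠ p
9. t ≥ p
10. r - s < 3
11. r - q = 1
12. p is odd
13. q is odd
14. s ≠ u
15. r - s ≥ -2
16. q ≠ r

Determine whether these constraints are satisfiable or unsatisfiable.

Satisfiable

Setting (p, q, r, s, t, u) = (1, 1, 2, 1, 1, 3) satisfies everything: constraint 2: u - t = 2; constraint 3: q - p = 0; constraint 4: s + t = 2, and the others follow.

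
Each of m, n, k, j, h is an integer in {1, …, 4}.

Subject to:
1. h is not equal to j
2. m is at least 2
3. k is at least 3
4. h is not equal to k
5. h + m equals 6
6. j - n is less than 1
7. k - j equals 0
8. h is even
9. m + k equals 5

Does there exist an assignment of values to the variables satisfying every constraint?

Satisfiable

Take m = 2, n = 3, k = 3, j = 3, h = 4. Then constraint 5: h + m = 6; constraint 6: j - n = 0, and every other listed constraint is also met.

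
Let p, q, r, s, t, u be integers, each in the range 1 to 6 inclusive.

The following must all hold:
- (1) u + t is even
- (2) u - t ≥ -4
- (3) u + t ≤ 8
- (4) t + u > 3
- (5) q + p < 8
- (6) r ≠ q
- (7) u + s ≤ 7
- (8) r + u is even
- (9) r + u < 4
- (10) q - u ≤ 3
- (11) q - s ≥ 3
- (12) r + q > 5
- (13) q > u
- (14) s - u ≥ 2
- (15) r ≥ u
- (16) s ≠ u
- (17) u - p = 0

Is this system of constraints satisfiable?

Constraints 10, 11, and 14 give q − s ≥ 3, s − u ≥ 2, u − q ≥ -3.
Adding all 3 inequalities: the left sides telescope to 0, and the right sides sum to 3 + 2 + (-3) = 2. So 0 ≥ 2, which is false.

Unsatisfiable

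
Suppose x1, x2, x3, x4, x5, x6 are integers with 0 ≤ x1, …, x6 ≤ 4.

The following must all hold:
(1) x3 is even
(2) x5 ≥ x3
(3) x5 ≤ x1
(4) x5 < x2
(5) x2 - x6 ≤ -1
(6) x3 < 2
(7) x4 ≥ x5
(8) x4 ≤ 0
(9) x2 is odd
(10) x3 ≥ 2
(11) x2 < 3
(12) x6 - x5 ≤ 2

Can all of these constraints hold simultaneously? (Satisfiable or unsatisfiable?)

From constraints 2 and 10: x5 ≥ x3 and x3 ≥ 2, so x5 ≥ 2. From constraints 7 and 8: x5 ≤ x4 and x4 ≤ 0, so x5 ≤ 0. But 0 < 2, so no value of x5 works.

Unsatisfiable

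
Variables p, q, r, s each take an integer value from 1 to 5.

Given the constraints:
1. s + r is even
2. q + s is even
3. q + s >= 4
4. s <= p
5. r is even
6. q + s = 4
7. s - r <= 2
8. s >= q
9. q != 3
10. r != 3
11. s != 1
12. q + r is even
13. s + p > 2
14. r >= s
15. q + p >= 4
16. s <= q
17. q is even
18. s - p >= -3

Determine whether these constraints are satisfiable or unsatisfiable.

The assignment p = 2, q = 2, r = 2, s = 2 works:
  constraint 3 holds since q + s = 4.
  constraint 6 holds since q + s = 4.
  constraint 7 holds since s - r = 0.
The rest check out directly.

Satisfiable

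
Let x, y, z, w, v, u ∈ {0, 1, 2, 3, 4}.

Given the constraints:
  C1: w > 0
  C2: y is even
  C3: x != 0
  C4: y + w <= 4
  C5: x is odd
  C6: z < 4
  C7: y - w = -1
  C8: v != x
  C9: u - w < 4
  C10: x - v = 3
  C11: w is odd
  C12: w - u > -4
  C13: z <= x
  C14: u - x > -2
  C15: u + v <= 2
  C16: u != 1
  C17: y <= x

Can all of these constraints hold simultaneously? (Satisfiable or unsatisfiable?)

Satisfiable

Try x = 3, y = 0, z = 2, w = 1, v = 0, u = 2.
Check constraint 4: y + w = 1; constraint 7: y - w = -1. The remaining constraints are straightforward to verify.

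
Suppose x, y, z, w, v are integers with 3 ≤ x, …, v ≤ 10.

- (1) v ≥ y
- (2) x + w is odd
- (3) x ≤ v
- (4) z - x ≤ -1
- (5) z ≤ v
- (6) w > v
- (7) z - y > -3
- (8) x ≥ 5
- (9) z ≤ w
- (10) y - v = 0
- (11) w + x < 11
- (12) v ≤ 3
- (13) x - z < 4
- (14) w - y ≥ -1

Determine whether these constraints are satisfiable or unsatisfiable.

From constraint 8: x ≥ 5. From constraints 3 and 12: x ≤ v and v ≤ 3, so x ≤ 3. But 3 < 5, so no value of x works.

Unsatisfiable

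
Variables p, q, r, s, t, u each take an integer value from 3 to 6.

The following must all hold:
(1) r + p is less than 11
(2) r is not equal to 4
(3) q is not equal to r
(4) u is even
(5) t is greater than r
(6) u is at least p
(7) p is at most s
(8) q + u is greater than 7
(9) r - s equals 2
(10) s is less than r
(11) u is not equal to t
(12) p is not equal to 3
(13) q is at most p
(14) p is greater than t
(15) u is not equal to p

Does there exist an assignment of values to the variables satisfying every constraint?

Constraints 5, 7, 10, and 14 give p ≤ s, s < r, r < t, t < p. Chaining: p ≤ s < r < t < p, which forces p < p — impossible.

Unsatisfiable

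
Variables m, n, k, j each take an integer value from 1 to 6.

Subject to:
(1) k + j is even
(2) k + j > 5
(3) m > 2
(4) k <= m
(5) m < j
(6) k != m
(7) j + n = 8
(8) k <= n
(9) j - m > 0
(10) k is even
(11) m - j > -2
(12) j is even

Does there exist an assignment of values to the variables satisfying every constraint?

Satisfiable

Setting (m, n, k, j) = (5, 2, 2, 6) satisfies everything: constraint 2: k + j = 8; constraint 7: j + n = 8, and the others follow.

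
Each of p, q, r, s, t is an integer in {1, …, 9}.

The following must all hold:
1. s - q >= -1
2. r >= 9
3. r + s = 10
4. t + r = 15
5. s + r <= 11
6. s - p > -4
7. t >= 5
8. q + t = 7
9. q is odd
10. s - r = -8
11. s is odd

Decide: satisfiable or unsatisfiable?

Satisfiable

Setting (p, q, r, s, t) = (4, 1, 9, 1, 6) satisfies everything: constraint 1: s - q = 0; constraint 3: r + s = 10, and the others follow.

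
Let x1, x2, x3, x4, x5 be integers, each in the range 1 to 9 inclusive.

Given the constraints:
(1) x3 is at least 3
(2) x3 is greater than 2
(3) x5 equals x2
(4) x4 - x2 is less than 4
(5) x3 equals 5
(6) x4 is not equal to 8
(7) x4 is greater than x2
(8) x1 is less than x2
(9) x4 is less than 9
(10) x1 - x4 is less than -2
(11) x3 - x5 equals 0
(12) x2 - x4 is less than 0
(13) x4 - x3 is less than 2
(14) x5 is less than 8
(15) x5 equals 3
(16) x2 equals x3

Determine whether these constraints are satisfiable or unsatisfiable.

Unsatisfiable

Constraint 15 fixes x5 = 3 and constraint 5 fixes x3 = 5. Constraints 3 and 16 give x5 = x2 = x3, so x5 = x3. But 3 ≠ 5 — contradiction.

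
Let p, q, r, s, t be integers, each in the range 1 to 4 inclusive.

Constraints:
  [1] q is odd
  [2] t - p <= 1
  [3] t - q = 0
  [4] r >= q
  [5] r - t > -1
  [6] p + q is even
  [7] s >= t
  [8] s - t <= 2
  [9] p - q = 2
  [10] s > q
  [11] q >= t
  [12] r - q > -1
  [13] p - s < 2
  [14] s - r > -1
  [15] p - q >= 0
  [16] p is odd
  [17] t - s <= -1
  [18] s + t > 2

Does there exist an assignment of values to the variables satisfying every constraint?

Satisfiable

One satisfying assignment is p = 3, q = 1, r = 1, s = 3, t = 1.
For the less obvious constraints — constraint 2: t - p = -2; constraint 3: t - q = 0 — and the others hold by inspection.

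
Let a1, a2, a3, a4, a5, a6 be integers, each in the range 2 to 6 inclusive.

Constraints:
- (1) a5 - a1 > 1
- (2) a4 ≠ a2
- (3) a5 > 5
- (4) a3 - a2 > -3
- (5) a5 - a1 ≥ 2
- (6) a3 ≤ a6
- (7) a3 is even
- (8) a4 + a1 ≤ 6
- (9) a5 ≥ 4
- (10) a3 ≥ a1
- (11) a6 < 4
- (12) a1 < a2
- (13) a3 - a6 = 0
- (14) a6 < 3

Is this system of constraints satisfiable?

Satisfiable

Take a1 = 2, a2 = 3, a3 = 2, a4 = 2, a5 = 6, a6 = 2. Then constraint 1: a5 - a1 = 4; constraint 4: a3 - a2 = -1; constraint 5: a5 - a1 = 4, and every other listed constraint is also met.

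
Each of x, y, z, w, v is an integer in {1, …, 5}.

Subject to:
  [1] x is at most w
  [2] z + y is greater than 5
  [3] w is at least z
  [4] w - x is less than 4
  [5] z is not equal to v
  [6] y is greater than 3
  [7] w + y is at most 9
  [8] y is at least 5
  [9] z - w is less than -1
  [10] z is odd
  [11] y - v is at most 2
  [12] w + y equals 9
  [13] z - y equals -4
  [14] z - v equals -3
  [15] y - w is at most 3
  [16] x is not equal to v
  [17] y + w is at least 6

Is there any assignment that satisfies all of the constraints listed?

Take x = 3, y = 5, z = 1, w = 4, v = 4. Then constraint 2: z + y = 6; constraint 4: w - x = 1; constraint 7: w + y = 9, and every other listed constraint is also met.

Satisfiable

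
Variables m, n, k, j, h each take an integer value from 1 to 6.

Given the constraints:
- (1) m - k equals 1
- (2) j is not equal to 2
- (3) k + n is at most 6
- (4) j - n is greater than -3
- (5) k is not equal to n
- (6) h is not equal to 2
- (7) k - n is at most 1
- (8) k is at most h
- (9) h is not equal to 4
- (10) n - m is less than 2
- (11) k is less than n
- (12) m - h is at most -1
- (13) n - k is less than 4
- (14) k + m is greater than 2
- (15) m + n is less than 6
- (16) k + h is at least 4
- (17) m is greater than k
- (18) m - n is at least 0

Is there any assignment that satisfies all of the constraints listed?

The assignment m = 2, n = 2, k = 1, j = 1, h = 5 works:
  constraint 1 holds since m - k = 1.
  constraint 3 holds since k + n = 3.
  constraint 4 holds since j - n = -1.
The rest check out directly.

Satisfiable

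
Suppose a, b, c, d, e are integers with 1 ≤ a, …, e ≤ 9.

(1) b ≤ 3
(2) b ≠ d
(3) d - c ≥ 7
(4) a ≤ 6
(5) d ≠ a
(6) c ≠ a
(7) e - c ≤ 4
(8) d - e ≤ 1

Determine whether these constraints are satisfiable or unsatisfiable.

Unsatisfiable

Constraints 3, 7, and 8 give d − c ≥ 7, c − e ≥ -4, e − d ≥ -1.
Adding all 3 inequalities: the left sides telescope to 0, and the right sides sum to 7 + (-4) + (-1) = 2. So 0 ≥ 2, which is false.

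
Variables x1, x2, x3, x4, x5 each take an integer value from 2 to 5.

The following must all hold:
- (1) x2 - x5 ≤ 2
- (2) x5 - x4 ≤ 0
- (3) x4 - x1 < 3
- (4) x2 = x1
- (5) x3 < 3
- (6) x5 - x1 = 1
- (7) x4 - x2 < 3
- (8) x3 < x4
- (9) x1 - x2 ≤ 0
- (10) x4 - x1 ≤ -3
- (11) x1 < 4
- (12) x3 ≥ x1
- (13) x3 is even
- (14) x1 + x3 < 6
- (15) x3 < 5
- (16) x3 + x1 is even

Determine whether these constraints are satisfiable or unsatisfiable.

Unsatisfiable

Constraints 1, 2, 9, and 10 give x4 − x5 ≥ 0, x5 − x2 ≥ -2, x2 − x1 ≥ 0, x1 − x4 ≥ 3.
Adding all 4 inequalities: the left sides telescope to 0, and the right sides sum to 0 + (-2) + 0 + 3 = 1. So 0 ≥ 1, which is false.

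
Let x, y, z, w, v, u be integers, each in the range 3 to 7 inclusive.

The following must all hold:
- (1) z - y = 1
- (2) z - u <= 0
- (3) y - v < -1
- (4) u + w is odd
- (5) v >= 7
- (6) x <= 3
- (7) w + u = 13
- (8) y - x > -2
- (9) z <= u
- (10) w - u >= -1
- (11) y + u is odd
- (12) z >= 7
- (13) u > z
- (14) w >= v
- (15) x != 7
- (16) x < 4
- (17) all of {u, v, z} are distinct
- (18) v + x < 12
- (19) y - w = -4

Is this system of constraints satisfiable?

From constraints 5 and 14: w ≥ v ≥ 7. From constraints 9 and 12: u ≥ z ≥ 7. Hence w + u ≥ 14. But constraint 7 requires w + u = 13, and 13 < 14. Contradiction.

Unsatisfiable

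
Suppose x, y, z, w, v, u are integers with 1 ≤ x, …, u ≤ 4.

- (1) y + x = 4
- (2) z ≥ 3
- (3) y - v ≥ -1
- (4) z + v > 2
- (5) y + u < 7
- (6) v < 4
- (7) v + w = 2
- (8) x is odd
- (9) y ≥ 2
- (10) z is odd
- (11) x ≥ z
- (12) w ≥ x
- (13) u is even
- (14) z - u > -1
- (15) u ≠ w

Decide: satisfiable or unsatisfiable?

From constraint 9: y ≥ 2. From constraints 2 and 11: x ≥ z ≥ 3. Hence y + x ≥ 5. But constraint 1 requires y + x = 4, and 4 < 5. Contradiction.

Unsatisfiable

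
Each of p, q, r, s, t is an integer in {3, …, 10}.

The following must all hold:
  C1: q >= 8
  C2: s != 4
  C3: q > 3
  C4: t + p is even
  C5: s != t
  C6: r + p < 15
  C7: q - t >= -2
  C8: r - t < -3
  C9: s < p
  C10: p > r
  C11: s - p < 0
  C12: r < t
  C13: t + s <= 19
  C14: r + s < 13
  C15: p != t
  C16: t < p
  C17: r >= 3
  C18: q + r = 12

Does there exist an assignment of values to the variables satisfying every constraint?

Satisfiable

Take p = 10, q = 9, r = 3, s = 9, t = 8. Then constraint 6: r + p = 13; constraint 7: q - t = 1, and every other listed constraint is also met.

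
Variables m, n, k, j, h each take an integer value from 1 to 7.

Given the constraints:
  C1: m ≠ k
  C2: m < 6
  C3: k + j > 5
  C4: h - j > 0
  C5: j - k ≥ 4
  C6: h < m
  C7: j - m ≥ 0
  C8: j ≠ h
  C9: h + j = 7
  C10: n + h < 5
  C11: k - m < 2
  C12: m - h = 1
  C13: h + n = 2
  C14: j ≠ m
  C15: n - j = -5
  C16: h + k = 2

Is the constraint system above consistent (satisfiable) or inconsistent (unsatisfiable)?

Unsatisfiable

Constraints 4, 6, and 7 give h < m, m ≤ j, j < h. Chaining: h < m ≤ j < h, which forces h < h — impossible.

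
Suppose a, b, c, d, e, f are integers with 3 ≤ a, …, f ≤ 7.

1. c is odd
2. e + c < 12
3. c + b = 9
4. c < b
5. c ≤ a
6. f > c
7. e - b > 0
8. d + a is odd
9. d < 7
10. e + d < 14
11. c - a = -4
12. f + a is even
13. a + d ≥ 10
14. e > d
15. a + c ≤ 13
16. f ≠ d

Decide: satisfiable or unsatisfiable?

Satisfiable

Try a = 7, b = 6, c = 3, d = 4, e = 7, f = 7.
Check constraint 2: e + c = 10; constraint 3: c + b = 9; constraint 7: e - b = 1. The remaining constraints are straightforward to verify.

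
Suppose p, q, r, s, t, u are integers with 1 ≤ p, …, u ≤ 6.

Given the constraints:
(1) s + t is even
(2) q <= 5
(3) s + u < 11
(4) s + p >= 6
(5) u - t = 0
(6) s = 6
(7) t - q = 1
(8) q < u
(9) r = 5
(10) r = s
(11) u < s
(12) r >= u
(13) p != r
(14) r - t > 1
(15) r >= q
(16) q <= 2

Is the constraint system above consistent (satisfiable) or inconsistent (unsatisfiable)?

Unsatisfiable

Constraint 9 fixes r = 5 and constraint 6 fixes s = 6, but constraint 10 requires r = s. Since 5 ≠ 6, contradiction.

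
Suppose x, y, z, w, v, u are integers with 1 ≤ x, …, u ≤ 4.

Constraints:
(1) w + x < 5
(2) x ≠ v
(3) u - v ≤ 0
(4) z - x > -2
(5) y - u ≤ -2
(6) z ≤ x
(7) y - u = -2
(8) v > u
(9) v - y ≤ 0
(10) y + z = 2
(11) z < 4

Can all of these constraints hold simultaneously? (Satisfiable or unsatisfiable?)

Unsatisfiable

Constraints 3, 5, and 9 give y − v ≥ 0, v − u ≥ 0, u − y ≥ 2.
Adding all 3 inequalities: the left sides telescope to 0, and the right sides sum to 0 + 0 + 2 = 2. So 0 ≥ 2, which is false.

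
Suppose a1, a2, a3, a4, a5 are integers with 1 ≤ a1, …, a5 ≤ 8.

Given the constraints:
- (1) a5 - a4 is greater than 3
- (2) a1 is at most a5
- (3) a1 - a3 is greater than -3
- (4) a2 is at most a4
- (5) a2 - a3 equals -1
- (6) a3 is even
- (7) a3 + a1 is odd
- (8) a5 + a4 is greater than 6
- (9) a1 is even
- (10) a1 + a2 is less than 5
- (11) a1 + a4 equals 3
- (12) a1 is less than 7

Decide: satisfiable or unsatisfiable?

Constraint 6 makes a3 even and constraint 9 makes a1 even, so a3 + a1 must be even. Constraint 7 says a3 + a1 is odd — contradiction.

Unsatisfiable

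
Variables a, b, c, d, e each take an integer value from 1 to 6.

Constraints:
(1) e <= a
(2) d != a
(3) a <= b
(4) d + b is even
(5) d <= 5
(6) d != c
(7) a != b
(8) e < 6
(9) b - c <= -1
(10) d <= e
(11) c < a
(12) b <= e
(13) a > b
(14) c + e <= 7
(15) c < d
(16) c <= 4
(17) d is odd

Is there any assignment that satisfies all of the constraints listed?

Unsatisfiable

Constraints 1, 3, 9, 10, and 15 give e ≤ a, a ≤ b, b < c, c < d, d ≤ e. Chaining: e ≤ a ≤ b < c < d ≤ e, which forces e < e — impossible.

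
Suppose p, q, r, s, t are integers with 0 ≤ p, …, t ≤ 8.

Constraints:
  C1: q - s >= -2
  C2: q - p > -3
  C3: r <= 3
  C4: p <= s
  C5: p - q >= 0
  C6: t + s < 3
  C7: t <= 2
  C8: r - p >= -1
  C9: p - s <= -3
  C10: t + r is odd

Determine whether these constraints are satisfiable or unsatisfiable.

Constraints 1, 5, and 9 give s − p ≥ 3, p − q ≥ 0, q − s ≥ -2.
Adding all 3 inequalities: the left sides telescope to 0, and the right sides sum to 3 + 0 + (-2) = 1. So 0 ≥ 1, which is false.

Unsatisfiable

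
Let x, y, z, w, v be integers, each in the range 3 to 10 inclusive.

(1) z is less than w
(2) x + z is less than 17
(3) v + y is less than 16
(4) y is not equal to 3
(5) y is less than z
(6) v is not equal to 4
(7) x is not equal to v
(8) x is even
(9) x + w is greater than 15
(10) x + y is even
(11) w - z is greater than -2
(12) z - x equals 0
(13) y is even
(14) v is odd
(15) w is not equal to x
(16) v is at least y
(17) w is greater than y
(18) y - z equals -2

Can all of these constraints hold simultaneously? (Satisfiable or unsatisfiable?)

Satisfiable

One satisfying assignment is x = 8, y = 6, z = 8, w = 9, v = 7.
For the less obvious constraints — constraint 2: x + z = 16; constraint 3: v + y = 13 — and the others hold by inspection.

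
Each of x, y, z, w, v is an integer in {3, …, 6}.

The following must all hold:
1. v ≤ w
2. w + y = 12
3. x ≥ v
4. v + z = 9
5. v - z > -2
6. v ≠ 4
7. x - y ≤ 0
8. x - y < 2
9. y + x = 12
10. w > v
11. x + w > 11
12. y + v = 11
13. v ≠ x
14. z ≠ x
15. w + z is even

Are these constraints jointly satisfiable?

The assignment x = 6, y = 6, z = 4, w = 6, v = 5 works:
  constraint 2 holds since w + y = 12.
  constraint 4 holds since v + z = 9.
The rest check out directly.

Satisfiable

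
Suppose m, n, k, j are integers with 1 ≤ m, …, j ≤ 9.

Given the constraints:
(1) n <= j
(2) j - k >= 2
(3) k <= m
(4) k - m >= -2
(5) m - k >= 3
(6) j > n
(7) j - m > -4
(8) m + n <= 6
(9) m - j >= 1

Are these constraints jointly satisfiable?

Constraints 2, 4, and 9 give m − j ≥ 1, j − k ≥ 2, k − m ≥ -2.
Adding all 3 inequalities: the left sides telescope to 0, and the right sides sum to 1 + 2 + (-2) = 1. So 0 ≥ 1, which is false.

Unsatisfiable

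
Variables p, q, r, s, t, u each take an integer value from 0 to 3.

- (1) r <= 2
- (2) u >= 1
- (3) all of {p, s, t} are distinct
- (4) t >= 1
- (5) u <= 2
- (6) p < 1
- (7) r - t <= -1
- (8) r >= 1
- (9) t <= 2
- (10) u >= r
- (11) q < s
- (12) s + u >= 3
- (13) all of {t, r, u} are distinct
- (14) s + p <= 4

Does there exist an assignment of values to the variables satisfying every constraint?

Constraints 1, 2, 4, 5, 8, and 9 confine each of t, r, u to the 2 values {1, 2}.
Constraint 13 requires all 3 of them to be distinct, but only 2 values are available — impossible by the pigeonhole principle.

Unsatisfiable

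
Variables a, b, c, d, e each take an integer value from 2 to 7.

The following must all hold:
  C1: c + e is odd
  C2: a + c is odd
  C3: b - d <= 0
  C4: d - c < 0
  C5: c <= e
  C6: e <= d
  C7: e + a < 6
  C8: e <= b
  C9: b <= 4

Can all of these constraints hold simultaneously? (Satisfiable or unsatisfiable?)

Unsatisfiable

Constraints 3, 4, 5, and 8 give c ≤ e, e ≤ b, b ≤ d, d < c. Chaining: c ≤ e ≤ b ≤ d < c, which forces c < c — impossible.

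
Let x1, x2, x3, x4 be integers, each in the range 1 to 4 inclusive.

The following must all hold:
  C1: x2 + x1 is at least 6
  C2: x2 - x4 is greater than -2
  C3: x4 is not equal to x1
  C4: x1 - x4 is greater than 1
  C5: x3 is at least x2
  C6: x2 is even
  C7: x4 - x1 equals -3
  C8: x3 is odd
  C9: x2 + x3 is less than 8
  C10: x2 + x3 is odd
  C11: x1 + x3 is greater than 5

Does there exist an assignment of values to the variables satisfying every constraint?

Satisfiable

Setting (x1, x2, x3, x4) = (4, 2, 3, 1) satisfies everything: constraint 1: x2 + x1 = 6; constraint 2: x2 - x4 = 1; constraint 4: x1 - x4 = 3, and the others follow.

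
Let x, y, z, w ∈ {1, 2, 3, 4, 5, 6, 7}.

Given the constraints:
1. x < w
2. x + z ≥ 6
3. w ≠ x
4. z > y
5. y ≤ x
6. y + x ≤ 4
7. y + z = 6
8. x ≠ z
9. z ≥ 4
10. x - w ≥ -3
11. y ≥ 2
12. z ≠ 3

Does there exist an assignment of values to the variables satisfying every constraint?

Try x = 2, y = 2, z = 4, w = 3.
Check constraint 2: x + z = 6; constraint 6: y + x = 4; constraint 7: y + z = 6. The remaining constraints are straightforward to verify.

Satisfiable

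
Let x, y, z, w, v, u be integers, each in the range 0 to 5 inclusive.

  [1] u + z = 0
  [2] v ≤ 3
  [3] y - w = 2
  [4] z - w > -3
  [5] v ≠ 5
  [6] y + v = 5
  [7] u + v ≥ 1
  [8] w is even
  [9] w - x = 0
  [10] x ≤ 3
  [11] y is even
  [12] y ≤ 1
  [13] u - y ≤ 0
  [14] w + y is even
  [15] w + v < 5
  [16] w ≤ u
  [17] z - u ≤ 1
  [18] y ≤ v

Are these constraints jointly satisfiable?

From constraint 12: y ≤ 1. From constraint 2: v ≤ 3. Hence y + v ≤ 4. But constraint 6 requires y + v = 5, and 5 > 4. Contradiction.

Unsatisfiable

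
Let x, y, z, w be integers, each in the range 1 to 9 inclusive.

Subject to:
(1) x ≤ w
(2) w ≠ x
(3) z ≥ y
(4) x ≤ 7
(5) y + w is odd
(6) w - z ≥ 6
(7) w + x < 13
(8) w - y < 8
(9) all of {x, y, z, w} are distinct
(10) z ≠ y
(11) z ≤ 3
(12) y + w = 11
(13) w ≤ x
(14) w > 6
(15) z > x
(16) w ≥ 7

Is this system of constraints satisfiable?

Unsatisfiable

From constraints 3 and 11: y ≤ z ≤ 3. From constraints 4 and 13: w ≤ x ≤ 7. Hence y + w ≤ 10. But constraint 12 requires y + w = 11, and 11 > 10. Contradiction.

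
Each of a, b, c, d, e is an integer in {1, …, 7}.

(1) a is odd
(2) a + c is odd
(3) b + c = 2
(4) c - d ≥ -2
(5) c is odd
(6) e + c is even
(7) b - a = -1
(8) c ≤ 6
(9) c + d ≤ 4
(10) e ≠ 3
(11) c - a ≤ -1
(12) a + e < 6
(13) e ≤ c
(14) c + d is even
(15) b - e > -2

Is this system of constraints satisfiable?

Unsatisfiable

Constraint 1 makes a odd and constraint 5 makes c odd, so a + c must be even. Constraint 2 says a + c is odd — contradiction.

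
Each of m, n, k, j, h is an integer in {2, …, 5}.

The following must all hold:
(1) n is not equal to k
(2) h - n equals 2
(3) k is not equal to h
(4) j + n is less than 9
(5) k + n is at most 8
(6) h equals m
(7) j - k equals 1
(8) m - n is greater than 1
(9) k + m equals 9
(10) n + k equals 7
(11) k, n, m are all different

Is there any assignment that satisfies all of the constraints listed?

Setting (m, n, k, j, h) = (5, 3, 4, 5, 5) satisfies everything: constraint 2: h - n = 2; constraint 4: j + n = 8, and the others follow.

Satisfiable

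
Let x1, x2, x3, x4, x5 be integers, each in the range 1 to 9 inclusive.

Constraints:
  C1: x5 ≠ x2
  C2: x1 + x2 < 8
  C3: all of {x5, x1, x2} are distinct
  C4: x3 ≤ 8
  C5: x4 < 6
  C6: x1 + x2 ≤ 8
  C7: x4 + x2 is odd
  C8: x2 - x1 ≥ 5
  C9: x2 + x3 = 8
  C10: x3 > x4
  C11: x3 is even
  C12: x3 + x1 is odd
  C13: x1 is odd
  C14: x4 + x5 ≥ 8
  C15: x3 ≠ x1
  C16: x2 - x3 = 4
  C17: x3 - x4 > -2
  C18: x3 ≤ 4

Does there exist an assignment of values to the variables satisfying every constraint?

Satisfiable

The assignment x1 = 1, x2 = 6, x3 = 2, x4 = 1, x5 = 8 works:
  constraint 2 holds since x1 + x2 = 7.
  constraint 6 holds since x1 + x2 = 7.
The rest check out directly.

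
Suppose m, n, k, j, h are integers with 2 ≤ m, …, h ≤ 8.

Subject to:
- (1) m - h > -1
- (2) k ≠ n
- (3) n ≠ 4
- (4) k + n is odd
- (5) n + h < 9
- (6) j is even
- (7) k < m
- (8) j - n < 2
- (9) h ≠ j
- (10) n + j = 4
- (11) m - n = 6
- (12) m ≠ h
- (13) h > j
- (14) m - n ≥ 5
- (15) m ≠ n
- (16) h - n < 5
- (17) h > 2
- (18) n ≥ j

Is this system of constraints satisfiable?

Satisfiable

The assignment m = 8, n = 2, k = 5, j = 2, h = 6 works:
  constraint 1 holds since m - h = 2.
  constraint 5 holds since n + h = 8.
The rest check out directly.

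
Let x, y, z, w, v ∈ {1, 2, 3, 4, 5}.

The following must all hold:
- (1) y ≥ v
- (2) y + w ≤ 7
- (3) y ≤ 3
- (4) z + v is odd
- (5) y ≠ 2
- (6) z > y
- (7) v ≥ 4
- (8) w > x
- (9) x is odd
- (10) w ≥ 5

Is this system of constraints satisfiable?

Unsatisfiable

From constraints 1 and 7: y ≥ v ≥ 4. From constraint 10: w ≥ 5. Hence y + w ≥ 9. But constraint 2 requires y + w ≤ 7, and 7 < 9. Contradiction.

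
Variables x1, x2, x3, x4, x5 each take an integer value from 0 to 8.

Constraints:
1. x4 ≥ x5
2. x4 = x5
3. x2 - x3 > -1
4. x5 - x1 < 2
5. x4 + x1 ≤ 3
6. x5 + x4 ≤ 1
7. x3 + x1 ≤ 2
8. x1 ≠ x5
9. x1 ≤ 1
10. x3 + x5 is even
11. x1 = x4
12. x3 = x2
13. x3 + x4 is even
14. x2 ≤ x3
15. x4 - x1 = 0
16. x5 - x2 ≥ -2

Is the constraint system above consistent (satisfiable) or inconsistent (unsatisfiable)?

From constraints 2 and 11, x1 = x4 = x5, so x1 = x5. But constraint 8 says x1 ≠ x5. Contradiction.

Unsatisfiable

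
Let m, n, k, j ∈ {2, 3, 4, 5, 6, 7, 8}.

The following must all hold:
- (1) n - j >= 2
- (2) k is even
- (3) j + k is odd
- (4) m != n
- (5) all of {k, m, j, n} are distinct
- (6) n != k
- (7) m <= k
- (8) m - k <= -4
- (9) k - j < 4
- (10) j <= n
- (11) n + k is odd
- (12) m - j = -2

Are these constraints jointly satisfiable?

Take m = 3, n = 7, k = 8, j = 5. Then constraint 1: n - j = 2; constraint 8: m - k = -5, and every other listed constraint is also met.

Satisfiable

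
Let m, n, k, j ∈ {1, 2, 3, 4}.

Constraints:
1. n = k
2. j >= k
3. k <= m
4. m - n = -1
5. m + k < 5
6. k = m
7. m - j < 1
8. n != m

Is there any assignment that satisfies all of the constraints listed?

Unsatisfiable

From constraints 1 and 6, n = k = m, so n = m. But constraint 8 says n ≠ m. Contradiction.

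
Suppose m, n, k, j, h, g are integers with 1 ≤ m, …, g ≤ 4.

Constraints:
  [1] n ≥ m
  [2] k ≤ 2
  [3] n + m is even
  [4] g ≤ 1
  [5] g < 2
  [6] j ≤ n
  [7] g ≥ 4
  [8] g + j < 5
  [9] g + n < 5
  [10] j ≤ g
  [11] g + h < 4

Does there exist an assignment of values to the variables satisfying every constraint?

From constraint 7: g ≥ 4. From constraint 4: g ≤ 1. But 1 < 4, so no value of g works.

Unsatisfiable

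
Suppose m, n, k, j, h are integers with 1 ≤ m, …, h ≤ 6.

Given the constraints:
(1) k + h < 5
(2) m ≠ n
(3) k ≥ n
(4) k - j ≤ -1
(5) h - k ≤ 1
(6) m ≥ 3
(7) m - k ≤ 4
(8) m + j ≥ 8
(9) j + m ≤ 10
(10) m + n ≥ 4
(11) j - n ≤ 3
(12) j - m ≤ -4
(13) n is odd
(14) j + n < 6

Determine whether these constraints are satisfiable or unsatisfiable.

Constraints 4, 7, and 12 give m − j ≥ 4, j − k ≥ 1, k − m ≥ -4.
Adding all 3 inequalities: the left sides telescope to 0, and the right sides sum to 4 + 1 + (-4) = 1. So 0 ≥ 1, which is false.

Unsatisfiable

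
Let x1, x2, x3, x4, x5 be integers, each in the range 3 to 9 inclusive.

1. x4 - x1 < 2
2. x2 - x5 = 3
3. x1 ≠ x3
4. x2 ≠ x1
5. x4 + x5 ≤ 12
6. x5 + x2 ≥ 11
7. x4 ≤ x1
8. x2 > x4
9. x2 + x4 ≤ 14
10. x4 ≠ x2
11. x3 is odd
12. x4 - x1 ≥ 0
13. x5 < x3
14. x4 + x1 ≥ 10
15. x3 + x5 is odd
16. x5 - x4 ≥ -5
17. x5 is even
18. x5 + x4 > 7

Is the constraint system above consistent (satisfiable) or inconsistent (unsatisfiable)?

Try x1 = 6, x2 = 7, x3 = 7, x4 = 6, x5 = 4.
Check constraint 1: x4 - x1 = 0; constraint 2: x2 - x5 = 3. The remaining constraints are straightforward to verify.

Satisfiable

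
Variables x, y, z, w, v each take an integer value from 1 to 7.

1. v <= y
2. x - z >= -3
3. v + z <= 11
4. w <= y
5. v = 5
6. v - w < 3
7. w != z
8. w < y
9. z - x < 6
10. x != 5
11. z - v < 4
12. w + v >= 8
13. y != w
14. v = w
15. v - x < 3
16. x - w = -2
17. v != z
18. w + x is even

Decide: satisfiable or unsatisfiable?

One satisfying assignment is x = 3, y = 6, z = 6, w = 5, v = 5.
For the less obvious constraints — constraint 2: x - z = -3; constraint 3: v + z = 11 — and the others hold by inspection.

Satisfiable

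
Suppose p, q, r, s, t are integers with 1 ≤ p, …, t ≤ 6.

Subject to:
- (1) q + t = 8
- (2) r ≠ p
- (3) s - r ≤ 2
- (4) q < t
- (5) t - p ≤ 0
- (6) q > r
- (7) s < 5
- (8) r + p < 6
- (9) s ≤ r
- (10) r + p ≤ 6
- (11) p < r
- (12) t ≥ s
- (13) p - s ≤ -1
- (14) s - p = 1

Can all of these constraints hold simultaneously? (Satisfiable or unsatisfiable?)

Unsatisfiable

Constraints 4, 5, 6, 9, and 13 give r < q, q < t, t ≤ p, p < s, s ≤ r. Chaining: r < q < t ≤ p < s ≤ r, which forces r < r — impossible.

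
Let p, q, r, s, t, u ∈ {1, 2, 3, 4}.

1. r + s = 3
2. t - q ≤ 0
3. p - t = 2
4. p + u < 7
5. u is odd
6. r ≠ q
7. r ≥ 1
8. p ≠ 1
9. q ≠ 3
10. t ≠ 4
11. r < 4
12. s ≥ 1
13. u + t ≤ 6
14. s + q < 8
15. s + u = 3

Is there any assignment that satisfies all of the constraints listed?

Setting (p, q, r, s, t, u) = (4, 4, 1, 2, 2, 1) satisfies everything: constraint 1: r + s = 3; constraint 2: t - q = -2; constraint 3: p - t = 2, and the others follow.

Satisfiable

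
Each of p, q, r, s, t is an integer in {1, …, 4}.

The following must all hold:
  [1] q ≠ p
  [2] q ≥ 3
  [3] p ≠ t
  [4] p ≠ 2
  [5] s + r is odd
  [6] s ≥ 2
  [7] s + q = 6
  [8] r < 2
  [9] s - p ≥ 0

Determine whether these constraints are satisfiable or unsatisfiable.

Satisfiable

Take p = 1, q = 4, r = 1, s = 2, t = 2. Then constraint 7: s + q = 6; constraint 9: s - p = 1, and every other listed constraint is also met.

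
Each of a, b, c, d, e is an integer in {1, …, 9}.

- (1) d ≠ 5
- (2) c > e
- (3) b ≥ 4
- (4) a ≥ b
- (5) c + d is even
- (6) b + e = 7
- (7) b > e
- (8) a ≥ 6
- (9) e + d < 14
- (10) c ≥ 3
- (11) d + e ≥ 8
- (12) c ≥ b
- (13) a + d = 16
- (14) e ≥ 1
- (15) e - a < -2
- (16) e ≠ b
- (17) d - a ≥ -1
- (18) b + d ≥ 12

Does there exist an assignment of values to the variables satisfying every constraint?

Satisfiable

Try a = 7, b = 5, c = 5, d = 9, e = 2.
Check constraint 6: b + e = 7; constraint 9: e + d = 11. The remaining constraints are straightforward to verify.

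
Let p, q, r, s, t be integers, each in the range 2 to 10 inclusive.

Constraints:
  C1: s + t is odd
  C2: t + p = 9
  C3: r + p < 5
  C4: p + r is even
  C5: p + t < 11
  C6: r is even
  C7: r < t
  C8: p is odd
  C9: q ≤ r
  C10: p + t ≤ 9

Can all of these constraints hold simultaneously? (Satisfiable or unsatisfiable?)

Constraint 8 makes p odd and constraint 6 makes r even, so p + r must be odd. Constraint 4 says p + r is even — contradiction.

Unsatisfiable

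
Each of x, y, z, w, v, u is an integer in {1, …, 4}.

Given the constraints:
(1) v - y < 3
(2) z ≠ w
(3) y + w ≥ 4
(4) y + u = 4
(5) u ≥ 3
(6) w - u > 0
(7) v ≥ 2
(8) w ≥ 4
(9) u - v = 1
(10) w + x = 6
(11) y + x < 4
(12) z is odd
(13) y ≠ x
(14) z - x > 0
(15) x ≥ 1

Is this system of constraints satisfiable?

Try x = 2, y = 1, z = 3, w = 4, v = 2, u = 3.
Check constraint 1: v - y = 1; constraint 3: y + w = 5. The remaining constraints are straightforward to verify.

Satisfiable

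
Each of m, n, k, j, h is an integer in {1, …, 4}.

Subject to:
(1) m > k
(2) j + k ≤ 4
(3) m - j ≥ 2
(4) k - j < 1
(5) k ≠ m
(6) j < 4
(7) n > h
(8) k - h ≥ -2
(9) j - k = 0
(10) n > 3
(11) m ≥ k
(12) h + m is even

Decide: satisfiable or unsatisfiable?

Setting (m, n, k, j, h) = (4, 4, 1, 1, 2) satisfies everything: constraint 2: j + k = 2; constraint 3: m - j = 3, and the others follow.

Satisfiable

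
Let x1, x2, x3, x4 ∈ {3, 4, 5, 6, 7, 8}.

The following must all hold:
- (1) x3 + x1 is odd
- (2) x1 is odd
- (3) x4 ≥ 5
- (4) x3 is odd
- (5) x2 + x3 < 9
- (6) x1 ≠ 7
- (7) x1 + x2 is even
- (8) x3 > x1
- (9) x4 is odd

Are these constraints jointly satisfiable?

Unsatisfiable

Constraint 4 makes x3 odd and constraint 2 makes x1 odd, so x3 + x1 must be even. Constraint 1 says x3 + x1 is odd — contradiction.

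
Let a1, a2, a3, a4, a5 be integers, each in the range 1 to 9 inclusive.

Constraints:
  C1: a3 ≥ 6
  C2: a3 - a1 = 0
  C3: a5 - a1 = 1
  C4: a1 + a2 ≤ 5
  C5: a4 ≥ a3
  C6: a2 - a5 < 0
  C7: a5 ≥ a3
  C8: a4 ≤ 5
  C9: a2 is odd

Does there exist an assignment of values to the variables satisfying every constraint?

Unsatisfiable

From constraint 1: a3 ≥ 6. From constraints 5 and 8: a3 ≤ a4 and a4 ≤ 5, so a3 ≤ 5. But 5 < 6, so no value of a3 works.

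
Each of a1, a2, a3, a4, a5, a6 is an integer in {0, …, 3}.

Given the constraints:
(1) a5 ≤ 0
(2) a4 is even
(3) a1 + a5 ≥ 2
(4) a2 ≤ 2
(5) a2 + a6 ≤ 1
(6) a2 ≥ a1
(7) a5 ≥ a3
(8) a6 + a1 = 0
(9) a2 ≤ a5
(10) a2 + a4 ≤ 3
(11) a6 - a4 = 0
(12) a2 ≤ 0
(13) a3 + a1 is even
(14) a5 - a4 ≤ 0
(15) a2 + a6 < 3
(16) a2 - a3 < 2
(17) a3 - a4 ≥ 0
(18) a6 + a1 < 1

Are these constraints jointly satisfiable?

From constraints 6 and 12: a1 ≤ a2 ≤ 0. From constraint 1: a5 ≤ 0. Hence a1 + a5 ≤ 0. But constraint 3 requires a1 + a5 ≥ 2, and 2 > 0. Contradiction.

Unsatisfiable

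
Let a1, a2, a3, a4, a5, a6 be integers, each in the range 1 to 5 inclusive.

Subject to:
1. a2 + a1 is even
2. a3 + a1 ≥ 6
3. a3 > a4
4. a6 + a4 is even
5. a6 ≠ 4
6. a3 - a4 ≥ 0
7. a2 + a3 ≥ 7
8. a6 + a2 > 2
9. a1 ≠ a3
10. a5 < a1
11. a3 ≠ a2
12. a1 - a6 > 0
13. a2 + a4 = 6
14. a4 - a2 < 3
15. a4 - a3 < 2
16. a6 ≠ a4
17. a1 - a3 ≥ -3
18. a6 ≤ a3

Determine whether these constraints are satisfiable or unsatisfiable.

Satisfiable

The assignment a1 = 3, a2 = 3, a3 = 4, a4 = 3, a5 = 2, a6 = 1 works:
  constraint 2 holds since a3 + a1 = 7.
  constraint 6 holds since a3 - a4 = 1.
  constraint 7 holds since a2 + a3 = 7.
The rest check out directly.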